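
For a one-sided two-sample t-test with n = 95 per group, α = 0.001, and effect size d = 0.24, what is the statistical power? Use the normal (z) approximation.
Power ≈ 0.08

Power calculation (two-sample t-test, normal approximation):
z_β = d · √(n/2) - z_α
z_β = 0.24 · √(95/2) - 3.090
z_β = 0.24 · 6.892 - 3.090
z_β = -1.436

Power = Φ(z_β) = Φ(-1.436) ≈ 0.075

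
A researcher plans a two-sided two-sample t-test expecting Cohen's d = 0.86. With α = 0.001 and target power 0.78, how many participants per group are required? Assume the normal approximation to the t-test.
n = 45 per group

Sample size formula (two-sample t-test, normal approximation):
n = 2 · ((z_{α/2} + z_β) / d)²

z_{α/2} = 3.291 (for α = 0.001, two-sided)
z_β = 0.772 (for power = 0.78)
d = 0.86

n = 2 · ((3.291 + 0.772) / 0.86)²
n = 2 · (4.724)²
n ≈ 44.63
Round up to the next whole number: n = 45 per group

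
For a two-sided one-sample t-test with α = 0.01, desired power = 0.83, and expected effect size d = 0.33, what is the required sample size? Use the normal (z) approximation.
n = 115

Sample size formula (one-sample t-test, normal approximation):
n = ((z_{α/2} + z_β) / d)²

z_{α/2} = 2.576 (for α = 0.01, two-sided)
z_β = 0.954 (for power = 0.83)
d = 0.33

n = ((2.576 + 0.954) / 0.33)²
n = (10.697)²
n ≈ 114.43
Round up to the next whole number: n = 115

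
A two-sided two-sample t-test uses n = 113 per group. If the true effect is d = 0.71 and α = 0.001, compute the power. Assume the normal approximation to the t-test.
Power ≈ 0.98

Power calculation (two-sample t-test, normal approximation):
z_β = d · √(n/2) - z_{α/2}
z_β = 0.71 · √(113/2) - 3.291
z_β = 0.71 · 7.517 - 3.291
z_β = 2.046

Power = Φ(z_β) = Φ(2.046) ≈ 0.980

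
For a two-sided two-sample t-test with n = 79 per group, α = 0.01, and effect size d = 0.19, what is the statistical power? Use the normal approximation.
Power ≈ 0.08

Power calculation (two-sample t-test, normal approximation):
z_β = d · √(n/2) - z_{α/2}
z_β = 0.19 · √(79/2) - 2.576
z_β = 0.19 · 6.285 - 2.576
z_β = -1.382

Power = Φ(z_β) = Φ(-1.382) ≈ 0.084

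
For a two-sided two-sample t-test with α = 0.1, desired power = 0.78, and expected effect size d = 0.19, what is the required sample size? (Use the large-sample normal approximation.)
n = 324 per group

Sample size formula (two-sample t-test, normal approximation):
n = 2 · ((z_{α/2} + z_β) / d)²

z_{α/2} = 1.645 (for α = 0.1, two-sided)
z_β = 0.772 (for power = 0.78)
d = 0.19

n = 2 · ((1.645 + 0.772) / 0.19)²
n = 2 · (12.721)²
n ≈ 323.65
Round up to the next whole number: n = 324 per group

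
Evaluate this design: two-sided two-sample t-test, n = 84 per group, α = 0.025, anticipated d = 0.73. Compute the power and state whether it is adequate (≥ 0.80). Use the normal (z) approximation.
Power ≈ 0.99; the study is adequately powered (power ≥ 0.80)

Power calculation (two-sample t-test, normal approximation):
z_β = d · √(n/2) - z_{α/2}
z_β = 0.73 · √(84/2) - 2.241
z_β = 0.73 · 6.481 - 2.241
z_β = 2.490

Power = Φ(z_β) = Φ(2.490) ≈ 0.994

Effect size d = 0.73 is medium by Cohen's convention (0.2/0.5/0.8).

Threshold: power ≥ 0.80 is conventionally adequate.
Power ≈ 0.99 → the study is adequately powered (power ≥ 0.80).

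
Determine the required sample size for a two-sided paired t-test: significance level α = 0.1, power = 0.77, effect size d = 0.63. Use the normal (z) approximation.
n = 15 pairs

Sample size formula (paired t-test, normal approximation):
n = ((z_{α/2} + z_β) / d)²

z_{α/2} = 1.645 (for α = 0.1, two-sided)
z_β = 0.739 (for power = 0.77)
d = 0.63

n = ((1.645 + 0.739) / 0.63)²
n = (3.784)²
n ≈ 14.32
Round up to the next whole number: n = 15 pairs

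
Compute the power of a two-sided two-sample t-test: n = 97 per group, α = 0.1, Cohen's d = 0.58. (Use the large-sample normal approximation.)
Power ≈ 0.99

Power calculation (two-sample t-test, normal approximation):
z_β = d · √(n/2) - z_{α/2}
z_β = 0.58 · √(97/2) - 1.645
z_β = 0.58 · 6.964 - 1.645
z_β = 2.394

Power = Φ(z_β) = Φ(2.394) ≈ 0.992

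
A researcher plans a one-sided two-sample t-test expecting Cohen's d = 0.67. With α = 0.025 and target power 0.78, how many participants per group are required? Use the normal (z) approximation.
n = 34 per group

Sample size formula (two-sample t-test, normal approximation):
n = 2 · ((z_α + z_β) / d)²

z_α = 1.960 (for α = 0.025, one-sided)
z_β = 0.772 (for power = 0.78)
d = 0.67

n = 2 · ((1.960 + 0.772) / 0.67)²
n = 2 · (4.078)²
n ≈ 33.26
Round up to the next whole number: n = 34 per group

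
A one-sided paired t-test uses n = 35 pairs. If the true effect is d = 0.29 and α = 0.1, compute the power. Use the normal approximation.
Power ≈ 0.67

Power calculation (paired t-test, normal approximation):
z_β = d · √n - z_α
z_β = 0.29 · √35 - 1.282
z_β = 0.29 · 5.916 - 1.282
z_β = 0.434

Power = Φ(z_β) = Φ(0.434) ≈ 0.668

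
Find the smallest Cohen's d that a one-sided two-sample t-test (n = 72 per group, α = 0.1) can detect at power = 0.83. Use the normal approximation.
d ≈ 0.37

Minimum detectable effect (two-sample t-test, normal approximation):
d = (z_α + z_β) / √(n/2)
d = (1.282 + 0.954) / √(72/2)
d = 2.236 / 6.000
d ≈ 0.37

By Cohen's convention (0.2 small / 0.5 medium / 0.8 large): small effect.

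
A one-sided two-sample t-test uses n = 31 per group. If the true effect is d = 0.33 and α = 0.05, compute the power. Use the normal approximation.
Power ≈ 0.36

Power calculation (two-sample t-test, normal approximation):
z_β = d · √(n/2) - z_α
z_β = 0.33 · √(31/2) - 1.645
z_β = 0.33 · 3.937 - 1.645
z_β = -0.346

Power = Φ(z_β) = Φ(-0.346) ≈ 0.365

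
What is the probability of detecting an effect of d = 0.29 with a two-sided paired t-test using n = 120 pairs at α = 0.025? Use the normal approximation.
Power ≈ 0.83

Power calculation (paired t-test, normal approximation):
z_β = d · √n - z_{α/2}
z_β = 0.29 · √120 - 2.241
z_β = 0.29 · 10.954 - 2.241
z_β = 0.935

Power = Φ(z_β) = Φ(0.935) ≈ 0.825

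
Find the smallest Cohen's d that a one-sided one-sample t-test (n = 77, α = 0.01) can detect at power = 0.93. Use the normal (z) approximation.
d ≈ 0.43

Minimum detectable effect (one-sample t-test, normal approximation):
d = (z_α + z_β) / √n
d = (2.326 + 1.476) / √77
d = 3.802 / 8.775
d ≈ 0.43

By Cohen's convention (0.2 small / 0.5 medium / 0.8 large): small effect.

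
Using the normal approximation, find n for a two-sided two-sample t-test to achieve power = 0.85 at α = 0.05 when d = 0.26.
n = 266 per group

Sample size formula (two-sample t-test, normal approximation):
n = 2 · ((z_{α/2} + z_β) / d)²

z_{α/2} = 1.960 (for α = 0.05, two-sided)
z_β = 1.036 (for power = 0.85)
d = 0.26

n = 2 · ((1.960 + 1.036) / 0.26)²
n = 2 · (11.523)²
n ≈ 265.56
Round up to the next whole number: n = 266 per group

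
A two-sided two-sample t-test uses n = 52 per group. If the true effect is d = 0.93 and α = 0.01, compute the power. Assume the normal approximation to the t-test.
Power ≈ 0.98

Power calculation (two-sample t-test, normal approximation):
z_β = d · √(n/2) - z_{α/2}
z_β = 0.93 · √(52/2) - 2.576
z_β = 0.93 · 5.099 - 2.576
z_β = 2.166

Power = Φ(z_β) = Φ(2.166) ≈ 0.985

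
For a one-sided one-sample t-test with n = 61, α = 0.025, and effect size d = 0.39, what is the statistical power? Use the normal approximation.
Power ≈ 0.86

Power calculation (one-sample t-test, normal approximation):
z_β = d · √n - z_α
z_β = 0.39 · √61 - 1.960
z_β = 0.39 · 7.810 - 1.960
z_β = 1.086

Power = Φ(z_β) = Φ(1.086) ≈ 0.861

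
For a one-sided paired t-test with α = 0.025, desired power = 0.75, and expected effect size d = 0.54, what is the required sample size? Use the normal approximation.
n = 24 pairs

Sample size formula (paired t-test, normal approximation):
n = ((z_α + z_β) / d)²

z_α = 1.960 (for α = 0.025, one-sided)
z_β = 0.674 (for power = 0.75)
d = 0.54

n = ((1.960 + 0.674) / 0.54)²
n = (4.878)²
n ≈ 23.79
Round up to the next whole number: n = 24 pairs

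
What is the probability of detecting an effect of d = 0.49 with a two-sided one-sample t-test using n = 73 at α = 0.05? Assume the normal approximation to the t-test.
Power ≈ 0.99

Power calculation (one-sample t-test, normal approximation):
z_β = d · √n - z_{α/2}
z_β = 0.49 · √73 - 1.960
z_β = 0.49 · 8.544 - 1.960
z_β = 2.227

Power = Φ(z_β) = Φ(2.227) ≈ 0.987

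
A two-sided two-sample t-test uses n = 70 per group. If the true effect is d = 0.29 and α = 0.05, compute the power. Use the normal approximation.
Power ≈ 0.40

Power calculation (two-sample t-test, normal approximation):
z_β = d · √(n/2) - z_{α/2}
z_β = 0.29 · √(70/2) - 1.960
z_β = 0.29 · 5.916 - 1.960
z_β = -0.244

Power = Φ(z_β) = Φ(-0.244) ≈ 0.403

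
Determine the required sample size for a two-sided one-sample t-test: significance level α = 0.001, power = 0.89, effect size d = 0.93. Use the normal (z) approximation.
n = 24

Sample size formula (one-sample t-test, normal approximation):
n = ((z_{α/2} + z_β) / d)²

z_{α/2} = 3.291 (for α = 0.001, two-sided)
z_β = 1.227 (for power = 0.89)
d = 0.93

n = ((3.291 + 1.227) / 0.93)²
n = (4.858)²
n ≈ 23.60
Round up to the next whole number: n = 24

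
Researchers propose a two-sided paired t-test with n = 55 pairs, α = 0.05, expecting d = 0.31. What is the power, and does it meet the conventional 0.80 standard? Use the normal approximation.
Power ≈ 0.63; the study is underpowered (power < 0.80)

Power calculation (paired t-test, normal approximation):
z_β = d · √n - z_{α/2}
z_β = 0.31 · √55 - 1.960
z_β = 0.31 · 7.416 - 1.960
z_β = 0.339

Power = Φ(z_β) = Φ(0.339) ≈ 0.633

Effect size d = 0.31 is small by Cohen's convention (0.2/0.5/0.8).

Threshold: power ≥ 0.80 is conventionally adequate.
Power ≈ 0.63 → the study is underpowered (power < 0.80).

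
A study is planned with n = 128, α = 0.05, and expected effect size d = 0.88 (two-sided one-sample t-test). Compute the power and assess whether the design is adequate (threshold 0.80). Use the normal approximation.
Power ≈ 1.00; the study is adequately powered (power ≥ 0.80)

Power calculation (one-sample t-test, normal approximation):
z_β = d · √n - z_{α/2}
z_β = 0.88 · √128 - 1.960
z_β = 0.88 · 11.314 - 1.960
z_β = 7.996

Power = Φ(z_β) = Φ(7.996) ≈ 1.000

Effect size d = 0.88 is large by Cohen's convention (0.2/0.5/0.8).

Threshold: power ≥ 0.80 is conventionally adequate.
Power ≈ 1.00 → the study is adequately powered (power ≥ 0.80).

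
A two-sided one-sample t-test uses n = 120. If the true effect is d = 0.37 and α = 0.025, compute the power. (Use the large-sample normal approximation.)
Power ≈ 0.96

Power calculation (one-sample t-test, normal approximation):
z_β = d · √n - z_{α/2}
z_β = 0.37 · √120 - 2.241
z_β = 0.37 · 10.954 - 2.241
z_β = 1.812

Power = Φ(z_β) = Φ(1.812) ≈ 0.965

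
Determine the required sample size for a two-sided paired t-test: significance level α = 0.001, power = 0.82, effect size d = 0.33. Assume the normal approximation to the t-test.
n = 163 pairs

Sample size formula (paired t-test, normal approximation):
n = ((z_{α/2} + z_β) / d)²

z_{α/2} = 3.291 (for α = 0.001, two-sided)
z_β = 0.915 (for power = 0.82)
d = 0.33

n = ((3.291 + 0.915) / 0.33)²
n = (12.745)²
n ≈ 162.44
Round up to the next whole number: n = 163 pairs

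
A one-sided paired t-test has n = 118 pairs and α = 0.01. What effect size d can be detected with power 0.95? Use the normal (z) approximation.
d ≈ 0.37

Minimum detectable effect (paired t-test, normal approximation):
d = (z_α + z_β) / √n
d = (2.326 + 1.645) / √118
d = 3.971 / 10.863
d ≈ 0.37

By Cohen's convention (0.2 small / 0.5 medium / 0.8 large): small effect.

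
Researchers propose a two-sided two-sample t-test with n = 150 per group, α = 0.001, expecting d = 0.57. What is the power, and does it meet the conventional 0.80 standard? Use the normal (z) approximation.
Power ≈ 0.95; the study is adequately powered (power ≥ 0.80)

Power calculation (two-sample t-test, normal approximation):
z_β = d · √(n/2) - z_{α/2}
z_β = 0.57 · √(150/2) - 3.291
z_β = 0.57 · 8.660 - 3.291
z_β = 1.646

Power = Φ(z_β) = Φ(1.646) ≈ 0.950

Effect size d = 0.57 is medium by Cohen's convention (0.2/0.5/0.8).

Threshold: power ≥ 0.80 is conventionally adequate.
Power ≈ 0.95 → the study is adequately powered (power ≥ 0.80).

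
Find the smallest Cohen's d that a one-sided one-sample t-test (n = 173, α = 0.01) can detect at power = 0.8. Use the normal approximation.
d ≈ 0.24

Minimum detectable effect (one-sample t-test, normal approximation):
d = (z_α + z_β) / √n
d = (2.326 + 0.842) / √173
d = 3.168 / 13.153
d ≈ 0.24

By Cohen's convention (0.2 small / 0.5 medium / 0.8 large): small effect.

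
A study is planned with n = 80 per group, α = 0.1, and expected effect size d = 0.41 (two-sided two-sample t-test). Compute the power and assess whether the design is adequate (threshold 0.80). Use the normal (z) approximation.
Power ≈ 0.83; the study is adequately powered (power ≥ 0.80)

Power calculation (two-sample t-test, normal approximation):
z_β = d · √(n/2) - z_{α/2}
z_β = 0.41 · √(80/2) - 1.645
z_β = 0.41 · 6.325 - 1.645
z_β = 0.948

Power = Φ(z_β) = Φ(0.948) ≈ 0.828

Effect size d = 0.41 is small by Cohen's convention (0.2/0.5/0.8).

Threshold: power ≥ 0.80 is conventionally adequate.
Power ≈ 0.83 → the study is adequately powered (power ≥ 0.80).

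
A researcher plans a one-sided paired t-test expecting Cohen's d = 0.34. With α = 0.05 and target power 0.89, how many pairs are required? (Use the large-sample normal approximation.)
n = 72 pairs

Sample size formula (paired t-test, normal approximation):
n = ((z_α + z_β) / d)²

z_α = 1.645 (for α = 0.05, one-sided)
z_β = 1.227 (for power = 0.89)
d = 0.34

n = ((1.645 + 1.227) / 0.34)²
n = (8.447)²
n ≈ 71.35
Round up to the next whole number: n = 72 pairs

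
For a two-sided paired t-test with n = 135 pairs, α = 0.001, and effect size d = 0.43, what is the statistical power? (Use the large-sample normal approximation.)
Power ≈ 0.96

Power calculation (paired t-test, normal approximation):
z_β = d · √n - z_{α/2}
z_β = 0.43 · √135 - 3.291
z_β = 0.43 · 11.619 - 3.291
z_β = 1.706

Power = Φ(z_β) = Φ(1.706) ≈ 0.956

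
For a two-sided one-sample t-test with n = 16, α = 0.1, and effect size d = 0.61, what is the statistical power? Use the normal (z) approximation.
Power ≈ 0.79

Power calculation (one-sample t-test, normal approximation):
z_β = d · √n - z_{α/2}
z_β = 0.61 · √16 - 1.645
z_β = 0.61 · 4.000 - 1.645
z_β = 0.795

Power = Φ(z_β) = Φ(0.795) ≈ 0.787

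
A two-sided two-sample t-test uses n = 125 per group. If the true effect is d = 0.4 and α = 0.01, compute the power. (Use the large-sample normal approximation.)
Power ≈ 0.72

Power calculation (two-sample t-test, normal approximation):
z_β = d · √(n/2) - z_{α/2}
z_β = 0.4 · √(125/2) - 2.576
z_β = 0.4 · 7.906 - 2.576
z_β = 0.586

Power = Φ(z_β) = Φ(0.586) ≈ 0.721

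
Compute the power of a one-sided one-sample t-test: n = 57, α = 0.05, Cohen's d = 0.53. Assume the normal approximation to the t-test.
Power ≈ 0.99

Power calculation (one-sample t-test, normal approximation):
z_β = d · √n - z_α
z_β = 0.53 · √57 - 1.645
z_β = 0.53 · 7.550 - 1.645
z_β = 2.357

Power = Φ(z_β) = Φ(2.357) ≈ 0.991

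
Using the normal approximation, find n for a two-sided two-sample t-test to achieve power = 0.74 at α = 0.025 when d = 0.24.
n = 289 per group

Sample size formula (two-sample t-test, normal approximation):
n = 2 · ((z_{α/2} + z_β) / d)²

z_{α/2} = 2.241 (for α = 0.025, two-sided)
z_β = 0.643 (for power = 0.74)
d = 0.24

n = 2 · ((2.241 + 0.643) / 0.24)²
n = 2 · (12.017)²
n ≈ 288.82
Round up to the next whole number: n = 289 per group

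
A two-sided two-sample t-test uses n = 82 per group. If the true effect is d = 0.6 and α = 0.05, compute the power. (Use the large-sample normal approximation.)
Power ≈ 0.97

Power calculation (two-sample t-test, normal approximation):
z_β = d · √(n/2) - z_{α/2}
z_β = 0.6 · √(82/2) - 1.960
z_β = 0.6 · 6.403 - 1.960
z_β = 1.882

Power = Φ(z_β) = Φ(1.882) ≈ 0.970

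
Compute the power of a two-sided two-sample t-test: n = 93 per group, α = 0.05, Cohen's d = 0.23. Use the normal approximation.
Power ≈ 0.35

Power calculation (two-sample t-test, normal approximation):
z_β = d · √(n/2) - z_{α/2}
z_β = 0.23 · √(93/2) - 1.960
z_β = 0.23 · 6.819 - 1.960
z_β = -0.392

Power = Φ(z_β) = Φ(-0.392) ≈ 0.348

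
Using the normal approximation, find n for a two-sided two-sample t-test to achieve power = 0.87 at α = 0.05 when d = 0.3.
n = 212 per group

Sample size formula (two-sample t-test, normal approximation):
n = 2 · ((z_{α/2} + z_β) / d)²

z_{α/2} = 1.960 (for α = 0.05, two-sided)
z_β = 1.126 (for power = 0.87)
d = 0.3

n = 2 · ((1.960 + 1.126) / 0.3)²
n = 2 · (10.287)²
n ≈ 211.64
Round up to the next whole number: n = 212 per group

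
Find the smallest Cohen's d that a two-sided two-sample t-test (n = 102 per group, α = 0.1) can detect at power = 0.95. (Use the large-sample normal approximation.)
d ≈ 0.46

Minimum detectable effect (two-sample t-test, normal approximation):
d = (z_{α/2} + z_β) / √(n/2)
d = (1.645 + 1.645) / √(102/2)
d = 3.290 / 7.141
d ≈ 0.46

By Cohen's convention (0.2 small / 0.5 medium / 0.8 large): small effect.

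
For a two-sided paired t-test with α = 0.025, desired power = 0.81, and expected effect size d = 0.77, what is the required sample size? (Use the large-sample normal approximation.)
n = 17 pairs

Sample size formula (paired t-test, normal approximation):
n = ((z_{α/2} + z_β) / d)²

z_{α/2} = 2.241 (for α = 0.025, two-sided)
z_β = 0.878 (for power = 0.81)
d = 0.77

n = ((2.241 + 0.878) / 0.77)²
n = (4.051)²
n ≈ 16.41
Round up to the next whole number: n = 17 pairs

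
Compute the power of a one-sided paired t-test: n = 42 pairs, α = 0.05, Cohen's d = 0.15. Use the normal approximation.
Power ≈ 0.25

Power calculation (paired t-test, normal approximation):
z_β = d · √n - z_α
z_β = 0.15 · √42 - 1.645
z_β = 0.15 · 6.481 - 1.645
z_β = -0.673

Power = Φ(z_β) = Φ(-0.673) ≈ 0.251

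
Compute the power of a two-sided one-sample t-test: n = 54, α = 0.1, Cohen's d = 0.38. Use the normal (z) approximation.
Power ≈ 0.87

Power calculation (one-sample t-test, normal approximation):
z_β = d · √n - z_{α/2}
z_β = 0.38 · √54 - 1.645
z_β = 0.38 · 7.348 - 1.645
z_β = 1.148

Power = Φ(z_β) = Φ(1.148) ≈ 0.874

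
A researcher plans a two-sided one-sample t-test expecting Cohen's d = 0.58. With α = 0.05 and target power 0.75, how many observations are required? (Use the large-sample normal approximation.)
n = 21

Sample size formula (one-sample t-test, normal approximation):
n = ((z_{α/2} + z_β) / d)²

z_{α/2} = 1.960 (for α = 0.05, two-sided)
z_β = 0.674 (for power = 0.75)
d = 0.58

n = ((1.960 + 0.674) / 0.58)²
n = (4.541)²
n ≈ 20.62
Round up to the next whole number: n = 21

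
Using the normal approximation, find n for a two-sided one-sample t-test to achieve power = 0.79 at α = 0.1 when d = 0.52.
n = 23

Sample size formula (one-sample t-test, normal approximation):
n = ((z_{α/2} + z_β) / d)²

z_{α/2} = 1.645 (for α = 0.1, two-sided)
z_β = 0.806 (for power = 0.79)
d = 0.52

n = ((1.645 + 0.806) / 0.52)²
n = (4.713)²
n ≈ 22.21
Round up to the next whole number: n = 23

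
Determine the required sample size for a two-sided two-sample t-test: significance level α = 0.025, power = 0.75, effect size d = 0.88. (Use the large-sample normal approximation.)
n = 22 per group

Sample size formula (two-sample t-test, normal approximation):
n = 2 · ((z_{α/2} + z_β) / d)²

z_{α/2} = 2.241 (for α = 0.025, two-sided)
z_β = 0.674 (for power = 0.75)
d = 0.88

n = 2 · ((2.241 + 0.674) / 0.88)²
n = 2 · (3.313)²
n ≈ 21.95
Round up to the next whole number: n = 22 per group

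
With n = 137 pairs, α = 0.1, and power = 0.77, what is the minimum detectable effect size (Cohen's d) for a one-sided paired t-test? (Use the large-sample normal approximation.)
d ≈ 0.17

Minimum detectable effect (paired t-test, normal approximation):
d = (z_α + z_β) / √n
d = (1.282 + 0.739) / √137
d = 2.020 / 11.705
d ≈ 0.17

By Cohen's convention (0.2 small / 0.5 medium / 0.8 large): very small effect.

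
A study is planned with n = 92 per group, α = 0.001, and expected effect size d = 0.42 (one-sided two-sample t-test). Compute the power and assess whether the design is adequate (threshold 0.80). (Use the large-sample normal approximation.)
Power ≈ 0.40; the study is underpowered (power < 0.80)

Power calculation (two-sample t-test, normal approximation):
z_β = d · √(n/2) - z_α
z_β = 0.42 · √(92/2) - 3.090
z_β = 0.42 · 6.782 - 3.090
z_β = -0.242

Power = Φ(z_β) = Φ(-0.242) ≈ 0.405

Effect size d = 0.42 is small by Cohen's convention (0.2/0.5/0.8).

Threshold: power ≥ 0.80 is conventionally adequate.
Power ≈ 0.40 → the study is underpowered (power < 0.80).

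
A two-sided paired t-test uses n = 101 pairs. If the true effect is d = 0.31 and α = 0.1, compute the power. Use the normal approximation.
Power ≈ 0.93

Power calculation (paired t-test, normal approximation):
z_β = d · √n - z_{α/2}
z_β = 0.31 · √101 - 1.645
z_β = 0.31 · 10.050 - 1.645
z_β = 1.471

Power = Φ(z_β) = Φ(1.471) ≈ 0.929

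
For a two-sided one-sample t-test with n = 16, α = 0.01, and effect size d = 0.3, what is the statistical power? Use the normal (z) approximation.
Power ≈ 0.08

Power calculation (one-sample t-test, normal approximation):
z_β = d · √n - z_{α/2}
z_β = 0.3 · √16 - 2.576
z_β = 0.3 · 4.000 - 2.576
z_β = -1.376

Power = Φ(z_β) = Φ(-1.376) ≈ 0.084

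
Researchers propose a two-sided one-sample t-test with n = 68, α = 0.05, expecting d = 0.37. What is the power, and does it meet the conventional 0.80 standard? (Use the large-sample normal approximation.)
Power ≈ 0.86; the study is adequately powered (power ≥ 0.80)

Power calculation (one-sample t-test, normal approximation):
z_β = d · √n - z_{α/2}
z_β = 0.37 · √68 - 1.960
z_β = 0.37 · 8.246 - 1.960
z_β = 1.091

Power = Φ(z_β) = Φ(1.091) ≈ 0.862

Effect size d = 0.37 is small by Cohen's convention (0.2/0.5/0.8).

Threshold: power ≥ 0.80 is conventionally adequate.
Power ≈ 0.86 → the study is adequately powered (power ≥ 0.80).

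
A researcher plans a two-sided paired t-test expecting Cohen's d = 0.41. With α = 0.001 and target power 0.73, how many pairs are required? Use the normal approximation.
n = 91 pairs

Sample size formula (paired t-test, normal approximation):
n = ((z_{α/2} + z_β) / d)²

z_{α/2} = 3.291 (for α = 0.001, two-sided)
z_β = 0.613 (for power = 0.73)
d = 0.41

n = ((3.291 + 0.613) / 0.41)²
n = (9.522)²
n ≈ 90.67
Round up to the next whole number: n = 91 pairs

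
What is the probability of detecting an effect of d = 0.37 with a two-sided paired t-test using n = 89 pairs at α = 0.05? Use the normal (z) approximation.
Power ≈ 0.94

Power calculation (paired t-test, normal approximation):
z_β = d · √n - z_{α/2}
z_β = 0.37 · √89 - 1.960
z_β = 0.37 · 9.434 - 1.960
z_β = 1.531

Power = Φ(z_β) = Φ(1.531) ≈ 0.937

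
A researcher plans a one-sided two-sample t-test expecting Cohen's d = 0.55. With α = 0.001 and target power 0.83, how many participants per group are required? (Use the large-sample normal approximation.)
n = 109 per group

Sample size formula (two-sample t-test, normal approximation):
n = 2 · ((z_α + z_β) / d)²

z_α = 3.090 (for α = 0.001, one-sided)
z_β = 0.954 (for power = 0.83)
d = 0.55

n = 2 · ((3.090 + 0.954) / 0.55)²
n = 2 · (7.353)²
n ≈ 108.13
Round up to the next whole number: n = 109 per group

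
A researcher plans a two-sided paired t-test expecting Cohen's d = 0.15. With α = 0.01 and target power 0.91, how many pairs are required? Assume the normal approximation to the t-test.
n = 682 pairs

Sample size formula (paired t-test, normal approximation):
n = ((z_{α/2} + z_β) / d)²

z_{α/2} = 2.576 (for α = 0.01, two-sided)
z_β = 1.341 (for power = 0.91)
d = 0.15

n = ((2.576 + 1.341) / 0.15)²
n = (26.113)²
n ≈ 681.89
Round up to the next whole number: n = 682 pairs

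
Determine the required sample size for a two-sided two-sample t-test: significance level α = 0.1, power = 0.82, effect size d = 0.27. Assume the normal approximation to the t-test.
n = 180 per group

Sample size formula (two-sample t-test, normal approximation):
n = 2 · ((z_{α/2} + z_β) / d)²

z_{α/2} = 1.645 (for α = 0.1, two-sided)
z_β = 0.915 (for power = 0.82)
d = 0.27

n = 2 · ((1.645 + 0.915) / 0.27)²
n = 2 · (9.481)²
n ≈ 179.78
Round up to the next whole number: n = 180 per group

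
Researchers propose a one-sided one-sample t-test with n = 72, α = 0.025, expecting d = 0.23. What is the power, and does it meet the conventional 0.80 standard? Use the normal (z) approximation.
Power ≈ 0.50; the study is underpowered (power < 0.80)

Power calculation (one-sample t-test, normal approximation):
z_β = d · √n - z_α
z_β = 0.23 · √72 - 1.960
z_β = 0.23 · 8.485 - 1.960
z_β = -0.008

Power = Φ(z_β) = Φ(-0.008) ≈ 0.497

Effect size d = 0.23 is small by Cohen's convention (0.2/0.5/0.8).

Threshold: power ≥ 0.80 is conventionally adequate.
Power ≈ 0.50 → the study is underpowered (power < 0.80).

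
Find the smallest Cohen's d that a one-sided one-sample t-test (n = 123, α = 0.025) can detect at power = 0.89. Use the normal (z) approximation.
d ≈ 0.29

Minimum detectable effect (one-sample t-test, normal approximation):
d = (z_α + z_β) / √n
d = (1.960 + 1.227) / √123
d = 3.186 / 11.091
d ≈ 0.29

By Cohen's convention (0.2 small / 0.5 medium / 0.8 large): small effect.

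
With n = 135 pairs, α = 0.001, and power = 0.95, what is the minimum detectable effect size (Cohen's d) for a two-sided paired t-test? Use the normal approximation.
d ≈ 0.42

Minimum detectable effect (paired t-test, normal approximation):
d = (z_{α/2} + z_β) / √n
d = (3.291 + 1.645) / √135
d = 4.935 / 11.619
d ≈ 0.42

By Cohen's convention (0.2 small / 0.5 medium / 0.8 large): small effect.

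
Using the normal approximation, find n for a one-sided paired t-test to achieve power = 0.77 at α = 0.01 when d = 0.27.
n = 129 pairs

Sample size formula (paired t-test, normal approximation):
n = ((z_α + z_β) / d)²

z_α = 2.326 (for α = 0.01, one-sided)
z_β = 0.739 (for power = 0.77)
d = 0.27

n = ((2.326 + 0.739) / 0.27)²
n = (11.352)²
n ≈ 128.87
Round up to the next whole number: n = 129 pairs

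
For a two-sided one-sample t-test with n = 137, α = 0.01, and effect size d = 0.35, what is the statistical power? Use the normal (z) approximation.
Power ≈ 0.94

Power calculation (one-sample t-test, normal approximation):
z_β = d · √n - z_{α/2}
z_β = 0.35 · √137 - 2.576
z_β = 0.35 · 11.705 - 2.576
z_β = 1.521

Power = Φ(z_β) = Φ(1.521) ≈ 0.936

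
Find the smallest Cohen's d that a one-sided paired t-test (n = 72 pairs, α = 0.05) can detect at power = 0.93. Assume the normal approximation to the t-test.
d ≈ 0.37

Minimum detectable effect (paired t-test, normal approximation):
d = (z_α + z_β) / √n
d = (1.645 + 1.476) / √72
d = 3.121 / 8.485
d ≈ 0.37

By Cohen's convention (0.2 small / 0.5 medium / 0.8 large): small effect.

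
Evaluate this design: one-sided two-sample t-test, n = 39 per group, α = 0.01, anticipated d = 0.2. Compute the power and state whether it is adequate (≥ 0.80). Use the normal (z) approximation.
Power ≈ 0.07; the study is underpowered (power < 0.80)

Power calculation (two-sample t-test, normal approximation):
z_β = d · √(n/2) - z_α
z_β = 0.2 · √(39/2) - 2.326
z_β = 0.2 · 4.416 - 2.326
z_β = -1.443

Power = Φ(z_β) = Φ(-1.443) ≈ 0.074

Effect size d = 0.2 is small by Cohen's convention (0.2/0.5/0.8).

Threshold: power ≥ 0.80 is conventionally adequate.
Power ≈ 0.07 → the study is underpowered (power < 0.80).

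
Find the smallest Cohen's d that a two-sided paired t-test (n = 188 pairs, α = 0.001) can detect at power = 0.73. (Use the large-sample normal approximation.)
d ≈ 0.28

Minimum detectable effect (paired t-test, normal approximation):
d = (z_{α/2} + z_β) / √n
d = (3.291 + 0.613) / √188
d = 3.903 / 13.711
d ≈ 0.28

By Cohen's convention (0.2 small / 0.5 medium / 0.8 large): small effect.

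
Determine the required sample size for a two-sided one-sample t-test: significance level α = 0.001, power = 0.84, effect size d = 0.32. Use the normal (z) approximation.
n = 180

Sample size formula (one-sample t-test, normal approximation):
n = ((z_{α/2} + z_β) / d)²

z_{α/2} = 3.291 (for α = 0.001, two-sided)
z_β = 0.994 (for power = 0.84)
d = 0.32

n = ((3.291 + 0.994) / 0.32)²
n = (13.391)²
n ≈ 179.32
Round up to the next whole number: n = 180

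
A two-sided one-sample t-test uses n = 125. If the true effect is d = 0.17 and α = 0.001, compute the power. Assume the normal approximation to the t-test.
Power ≈ 0.08

Power calculation (one-sample t-test, normal approximation):
z_β = d · √n - z_{α/2}
z_β = 0.17 · √125 - 3.291
z_β = 0.17 · 11.180 - 3.291
z_β = -1.390

Power = Φ(z_β) = Φ(-1.390) ≈ 0.082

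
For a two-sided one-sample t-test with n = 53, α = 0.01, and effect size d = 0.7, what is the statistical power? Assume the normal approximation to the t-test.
Power ≈ 0.99

Power calculation (one-sample t-test, normal approximation):
z_β = d · √n - z_{α/2}
z_β = 0.7 · √53 - 2.576
z_β = 0.7 · 7.280 - 2.576
z_β = 2.520

Power = Φ(z_β) = Φ(2.520) ≈ 0.994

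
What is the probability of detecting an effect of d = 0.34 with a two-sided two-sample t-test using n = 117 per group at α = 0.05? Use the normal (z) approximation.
Power ≈ 0.74

Power calculation (two-sample t-test, normal approximation):
z_β = d · √(n/2) - z_{α/2}
z_β = 0.34 · √(117/2) - 1.960
z_β = 0.34 · 7.649 - 1.960
z_β = 0.641

Power = Φ(z_β) = Φ(0.641) ≈ 0.739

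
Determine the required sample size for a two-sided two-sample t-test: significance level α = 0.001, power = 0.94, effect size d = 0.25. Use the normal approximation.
n = 752 per group

Sample size formula (two-sample t-test, normal approximation):
n = 2 · ((z_{α/2} + z_β) / d)²

z_{α/2} = 3.291 (for α = 0.001, two-sided)
z_β = 1.555 (for power = 0.94)
d = 0.25

n = 2 · ((3.291 + 1.555) / 0.25)²
n = 2 · (19.384)²
n ≈ 751.48
Round up to the next whole number: n = 752 per group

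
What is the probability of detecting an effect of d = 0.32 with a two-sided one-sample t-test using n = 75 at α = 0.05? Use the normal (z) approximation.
Power ≈ 0.79

Power calculation (one-sample t-test, normal approximation):
z_β = d · √n - z_{α/2}
z_β = 0.32 · √75 - 1.960
z_β = 0.32 · 8.660 - 1.960
z_β = 0.811

Power = Φ(z_β) = Φ(0.811) ≈ 0.791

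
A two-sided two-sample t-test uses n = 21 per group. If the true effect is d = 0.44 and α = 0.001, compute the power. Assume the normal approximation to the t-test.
Power ≈ 0.03

Power calculation (two-sample t-test, normal approximation):
z_β = d · √(n/2) - z_{α/2}
z_β = 0.44 · √(21/2) - 3.291
z_β = 0.44 · 3.240 - 3.291
z_β = -1.865

Power = Φ(z_β) = Φ(-1.865) ≈ 0.031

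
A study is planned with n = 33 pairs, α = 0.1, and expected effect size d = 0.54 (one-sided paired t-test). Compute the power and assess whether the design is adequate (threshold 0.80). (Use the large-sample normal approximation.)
Power ≈ 0.97; the study is adequately powered (power ≥ 0.80)

Power calculation (paired t-test, normal approximation):
z_β = d · √n - z_α
z_β = 0.54 · √33 - 1.282
z_β = 0.54 · 5.745 - 1.282
z_β = 1.821

Power = Φ(z_β) = Φ(1.821) ≈ 0.966

Effect size d = 0.54 is medium by Cohen's convention (0.2/0.5/0.8).

Threshold: power ≥ 0.80 is conventionally adequate.
Power ≈ 0.97 → the study is adequately powered (power ≥ 0.80).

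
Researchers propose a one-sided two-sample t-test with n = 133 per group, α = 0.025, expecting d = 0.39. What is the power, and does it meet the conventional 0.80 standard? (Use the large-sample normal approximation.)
Power ≈ 0.89; the study is adequately powered (power ≥ 0.80)

Power calculation (two-sample t-test, normal approximation):
z_β = d · √(n/2) - z_α
z_β = 0.39 · √(133/2) - 1.960
z_β = 0.39 · 8.155 - 1.960
z_β = 1.220

Power = Φ(z_β) = Φ(1.220) ≈ 0.889

Effect size d = 0.39 is small by Cohen's convention (0.2/0.5/0.8).

Threshold: power ≥ 0.80 is conventionally adequate.
Power ≈ 0.89 → the study is adequately powered (power ≥ 0.80).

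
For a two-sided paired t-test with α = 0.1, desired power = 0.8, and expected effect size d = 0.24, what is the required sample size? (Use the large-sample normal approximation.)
n = 108 pairs

Sample size formula (paired t-test, normal approximation):
n = ((z_{α/2} + z_β) / d)²

z_{α/2} = 1.645 (for α = 0.1, two-sided)
z_β = 0.842 (for power = 0.8)
d = 0.24

n = ((1.645 + 0.842) / 0.24)²
n = (10.363)²
n ≈ 107.39
Round up to the next whole number: n = 108 pairs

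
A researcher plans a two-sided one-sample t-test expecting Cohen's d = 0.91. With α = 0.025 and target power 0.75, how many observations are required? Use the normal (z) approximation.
n = 11

Sample size formula (one-sample t-test, normal approximation):
n = ((z_{α/2} + z_β) / d)²

z_{α/2} = 2.241 (for α = 0.025, two-sided)
z_β = 0.674 (for power = 0.75)
d = 0.91

n = ((2.241 + 0.674) / 0.91)²
n = (3.203)²
n ≈ 10.26
Round up to the next whole number: n = 11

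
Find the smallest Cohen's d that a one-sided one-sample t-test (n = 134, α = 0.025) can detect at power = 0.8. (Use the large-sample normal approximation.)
d ≈ 0.24

Minimum detectable effect (one-sample t-test, normal approximation):
d = (z_α + z_β) / √n
d = (1.960 + 0.842) / √134
d = 2.802 / 11.576
d ≈ 0.24

By Cohen's convention (0.2 small / 0.5 medium / 0.8 large): small effect.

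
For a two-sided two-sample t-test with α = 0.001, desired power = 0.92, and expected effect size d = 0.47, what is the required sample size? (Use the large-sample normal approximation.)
n = 200 per group

Sample size formula (two-sample t-test, normal approximation):
n = 2 · ((z_{α/2} + z_β) / d)²

z_{α/2} = 3.291 (for α = 0.001, two-sided)
z_β = 1.405 (for power = 0.92)
d = 0.47

n = 2 · ((3.291 + 1.405) / 0.47)²
n = 2 · (9.991)²
n ≈ 199.64
Round up to the next whole number: n = 200 per group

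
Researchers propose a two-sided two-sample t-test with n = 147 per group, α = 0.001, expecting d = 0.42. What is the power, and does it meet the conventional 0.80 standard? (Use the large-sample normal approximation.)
Power ≈ 0.62; the study is underpowered (power < 0.80)

Power calculation (two-sample t-test, normal approximation):
z_β = d · √(n/2) - z_{α/2}
z_β = 0.42 · √(147/2) - 3.291
z_β = 0.42 · 8.573 - 3.291
z_β = 0.310

Power = Φ(z_β) = Φ(0.310) ≈ 0.622

Effect size d = 0.42 is small by Cohen's convention (0.2/0.5/0.8).

Threshold: power ≥ 0.80 is conventionally adequate.
Power ≈ 0.62 → the study is underpowered (power < 0.80).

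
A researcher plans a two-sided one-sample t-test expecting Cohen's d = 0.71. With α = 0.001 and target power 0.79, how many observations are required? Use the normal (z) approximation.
n = 34

Sample size formula (one-sample t-test, normal approximation):
n = ((z_{α/2} + z_β) / d)²

z_{α/2} = 3.291 (for α = 0.001, two-sided)
z_β = 0.806 (for power = 0.79)
d = 0.71

n = ((3.291 + 0.806) / 0.71)²
n = (5.770)²
n ≈ 33.29
Round up to the next whole number: n = 34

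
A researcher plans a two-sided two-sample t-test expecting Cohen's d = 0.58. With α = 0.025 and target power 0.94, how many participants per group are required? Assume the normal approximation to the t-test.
n = 86 per group

Sample size formula (two-sample t-test, normal approximation):
n = 2 · ((z_{α/2} + z_β) / d)²

z_{α/2} = 2.241 (for α = 0.025, two-sided)
z_β = 1.555 (for power = 0.94)
d = 0.58

n = 2 · ((2.241 + 1.555) / 0.58)²
n = 2 · (6.545)²
n ≈ 85.67
Round up to the next whole number: n = 86 per group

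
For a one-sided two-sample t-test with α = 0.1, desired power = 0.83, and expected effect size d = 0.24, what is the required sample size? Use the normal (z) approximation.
n = 174 per group

Sample size formula (two-sample t-test, normal approximation):
n = 2 · ((z_α + z_β) / d)²

z_α = 1.282 (for α = 0.1, one-sided)
z_β = 0.954 (for power = 0.83)
d = 0.24

n = 2 · ((1.282 + 0.954) / 0.24)²
n = 2 · (9.317)²
n ≈ 173.61
Round up to the next whole number: n = 174 per group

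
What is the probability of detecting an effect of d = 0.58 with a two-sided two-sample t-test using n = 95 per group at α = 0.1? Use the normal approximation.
Power ≈ 0.99

Power calculation (two-sample t-test, normal approximation):
z_β = d · √(n/2) - z_{α/2}
z_β = 0.58 · √(95/2) - 1.645
z_β = 0.58 · 6.892 - 1.645
z_β = 2.353

Power = Φ(z_β) = Φ(2.353) ≈ 0.991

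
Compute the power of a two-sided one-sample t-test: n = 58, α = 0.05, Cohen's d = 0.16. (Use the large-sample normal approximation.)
Power ≈ 0.23

Power calculation (one-sample t-test, normal approximation):
z_β = d · √n - z_{α/2}
z_β = 0.16 · √58 - 1.960
z_β = 0.16 · 7.616 - 1.960
z_β = -0.741

Power = Φ(z_β) = Φ(-0.741) ≈ 0.229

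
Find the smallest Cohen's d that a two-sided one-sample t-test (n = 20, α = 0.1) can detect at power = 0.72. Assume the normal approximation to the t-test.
d ≈ 0.50

Minimum detectable effect (one-sample t-test, normal approximation):
d = (z_{α/2} + z_β) / √n
d = (1.645 + 0.583) / √20
d = 2.228 / 4.472
d ≈ 0.50

By Cohen's convention (0.2 small / 0.5 medium / 0.8 large): medium effect.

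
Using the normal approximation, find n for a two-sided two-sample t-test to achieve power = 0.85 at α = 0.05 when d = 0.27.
n = 247 per group

Sample size formula (two-sample t-test, normal approximation):
n = 2 · ((z_{α/2} + z_β) / d)²

z_{α/2} = 1.960 (for α = 0.05, two-sided)
z_β = 1.036 (for power = 0.85)
d = 0.27

n = 2 · ((1.960 + 1.036) / 0.27)²
n = 2 · (11.096)²
n ≈ 246.24
Round up to the next whole number: n = 247 per group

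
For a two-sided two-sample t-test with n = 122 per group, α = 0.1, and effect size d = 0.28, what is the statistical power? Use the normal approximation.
Power ≈ 0.71

Power calculation (two-sample t-test, normal approximation):
z_β = d · √(n/2) - z_{α/2}
z_β = 0.28 · √(122/2) - 1.645
z_β = 0.28 · 7.810 - 1.645
z_β = 0.542

Power = Φ(z_β) = Φ(0.542) ≈ 0.706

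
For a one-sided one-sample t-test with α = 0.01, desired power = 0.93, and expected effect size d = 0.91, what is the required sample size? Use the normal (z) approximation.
n = 18

Sample size formula (one-sample t-test, normal approximation):
n = ((z_α + z_β) / d)²

z_α = 2.326 (for α = 0.01, one-sided)
z_β = 1.476 (for power = 0.93)
d = 0.91

n = ((2.326 + 1.476) / 0.91)²
n = (4.178)²
n ≈ 17.46
Round up to the next whole number: n = 18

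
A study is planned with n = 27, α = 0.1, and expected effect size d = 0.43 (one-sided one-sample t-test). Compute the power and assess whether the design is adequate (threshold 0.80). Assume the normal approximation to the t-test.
Power ≈ 0.83; the study is adequately powered (power ≥ 0.80)

Power calculation (one-sample t-test, normal approximation):
z_β = d · √n - z_α
z_β = 0.43 · √27 - 1.282
z_β = 0.43 · 5.196 - 1.282
z_β = 0.953

Power = Φ(z_β) = Φ(0.953) ≈ 0.830

Effect size d = 0.43 is small by Cohen's convention (0.2/0.5/0.8).

Threshold: power ≥ 0.80 is conventionally adequate.
Power ≈ 0.83 → the study is adequately powered (power ≥ 0.80).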